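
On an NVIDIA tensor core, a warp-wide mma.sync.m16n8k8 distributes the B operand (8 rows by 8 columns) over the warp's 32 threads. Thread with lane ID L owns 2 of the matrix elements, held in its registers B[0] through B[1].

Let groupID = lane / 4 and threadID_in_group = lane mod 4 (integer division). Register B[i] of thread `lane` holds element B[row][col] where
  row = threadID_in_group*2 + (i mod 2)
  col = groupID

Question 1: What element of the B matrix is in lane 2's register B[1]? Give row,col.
lane 2: gr=0 (2/4), th=2 (2%4)
i=1: r=2*2+1=5, c=gr=0

5,0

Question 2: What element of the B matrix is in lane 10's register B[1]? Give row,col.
5,2

10: grp=2,tig=2
[1] (2*2+1,2) = (5,2)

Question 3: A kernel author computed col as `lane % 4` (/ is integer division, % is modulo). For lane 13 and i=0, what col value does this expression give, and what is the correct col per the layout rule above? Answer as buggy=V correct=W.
`lane % 4`[13,0]->1
L=13->g=13>>2=3, t=13&3=1
[0]->row 1·2+0=2  col g=3
col: 1 vs 3

buggy=1 correct=3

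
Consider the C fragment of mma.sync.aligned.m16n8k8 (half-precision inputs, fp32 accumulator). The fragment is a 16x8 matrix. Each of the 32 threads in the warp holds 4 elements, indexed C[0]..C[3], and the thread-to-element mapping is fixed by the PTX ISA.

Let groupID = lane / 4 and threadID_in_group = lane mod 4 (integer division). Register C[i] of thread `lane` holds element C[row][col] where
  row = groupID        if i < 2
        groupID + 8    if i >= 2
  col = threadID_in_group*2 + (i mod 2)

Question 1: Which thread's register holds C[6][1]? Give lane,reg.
r=6⇒gr=6,Rb=0  c=1⇒th=0,odd=1
L=6*4+0=24  i=0*2+1=1

24,1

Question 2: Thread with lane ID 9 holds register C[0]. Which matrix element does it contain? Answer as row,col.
L=9→G=9>>2=2, T=9&3=1
[0]→row 2+0=2  col 1·2+0=2

2,2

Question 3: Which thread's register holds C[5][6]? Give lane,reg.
r:5=>grp=5,rB=0  c:6=>tig=3,lo=0
L=5*4+3=23  i=0*2+0=0

23,0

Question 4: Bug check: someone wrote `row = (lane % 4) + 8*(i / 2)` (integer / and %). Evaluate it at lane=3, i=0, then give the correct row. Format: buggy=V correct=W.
`(lane % 4) + 8*(i / 2)`[3,0]⇒3
lane 3⇒3/4=0, 3 mod 4=3
i=0  r:0+0⇒0  c:2·3+0⇒6
row: 3 vs 0

buggy=3 correct=0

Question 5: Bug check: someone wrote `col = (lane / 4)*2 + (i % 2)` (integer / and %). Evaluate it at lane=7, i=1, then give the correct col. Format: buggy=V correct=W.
buggy=3 correct=7

`(lane / 4)*2 + (i % 2)`[7,1]->3
lane 7->7/4=1, 7 mod 4=3
i=1  r:1+0->1  c:2·3+1->7
col: 3 vs 7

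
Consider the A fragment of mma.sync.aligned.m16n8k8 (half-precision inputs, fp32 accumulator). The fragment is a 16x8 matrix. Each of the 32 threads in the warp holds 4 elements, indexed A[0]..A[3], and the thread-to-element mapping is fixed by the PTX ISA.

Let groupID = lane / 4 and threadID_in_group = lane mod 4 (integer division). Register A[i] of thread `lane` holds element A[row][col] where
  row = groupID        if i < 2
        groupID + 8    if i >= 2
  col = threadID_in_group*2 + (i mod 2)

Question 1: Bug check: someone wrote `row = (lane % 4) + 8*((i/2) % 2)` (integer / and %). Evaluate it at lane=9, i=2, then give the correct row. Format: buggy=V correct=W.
buggy=9 correct=10

`(lane % 4) + 8*((i/2) % 2)`[9,2]->9
lane 9: gid=2 (9/4), tid=1 (9%4)
i=2: r=2+8=10, c=1*2+0=2
row: 9 vs 10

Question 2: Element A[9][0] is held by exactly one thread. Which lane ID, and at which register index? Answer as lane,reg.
4,2

r=9→G=1,rhi=1  c=0→T=0,p=0
L=1*4+0=4  i=1*2+0=2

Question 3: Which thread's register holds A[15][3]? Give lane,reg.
r=15->g=7,rb=1  c=3->t=1,b0=1
L=7*4+1=29  i=1*2+1=3

29,3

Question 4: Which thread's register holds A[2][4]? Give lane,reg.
10,0

r=2->g=2,rb=0  c=4->t=2,b0=0
L=2*4+2=10  i=0*2+0=0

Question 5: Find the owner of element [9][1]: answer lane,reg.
4,3

r: 9->gid=1,r8=1  c: 1->tid=0,i&1=1
L=1*4+0=4  i=1*2+1=3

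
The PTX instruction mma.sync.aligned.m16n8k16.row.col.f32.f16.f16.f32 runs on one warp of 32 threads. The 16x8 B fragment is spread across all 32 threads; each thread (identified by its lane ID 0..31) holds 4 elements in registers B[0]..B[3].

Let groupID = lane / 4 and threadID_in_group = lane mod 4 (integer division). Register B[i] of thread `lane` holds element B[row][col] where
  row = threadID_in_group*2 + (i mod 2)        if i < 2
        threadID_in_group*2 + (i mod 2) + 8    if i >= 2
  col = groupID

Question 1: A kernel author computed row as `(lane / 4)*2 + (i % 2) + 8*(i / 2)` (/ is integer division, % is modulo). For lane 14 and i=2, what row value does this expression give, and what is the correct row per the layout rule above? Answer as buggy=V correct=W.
`(lane / 4)*2 + (i % 2) + 8*(i / 2)`[14,2]->14
14: gid=3,tid=2
[2] (2*2+0+8,3) = (12,3)
row: 14 vs 12

buggy=14 correct=12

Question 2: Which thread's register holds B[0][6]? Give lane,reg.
24,0

c=6→G=6  r=0→rhi=0,T=0,p=0
L=6*4+0=24  i=0*2+0=0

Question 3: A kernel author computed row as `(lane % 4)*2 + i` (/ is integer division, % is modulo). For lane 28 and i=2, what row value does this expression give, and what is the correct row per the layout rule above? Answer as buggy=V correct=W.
`(lane % 4)*2 + i`[28,2]→2
lane 28→28/4=7, 28 mod 4=0
i=2  r:2·0+0+8→8  c:7
row: 2 vs 8

buggy=2 correct=8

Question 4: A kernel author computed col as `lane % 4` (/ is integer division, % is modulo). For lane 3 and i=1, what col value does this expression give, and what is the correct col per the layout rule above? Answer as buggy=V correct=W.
`lane % 4`[3,1]=>3
3: grp=0,tig=3
[1] (3*2+1+0,0) = (7,0)
col: 3 vs 0

buggy=3 correct=0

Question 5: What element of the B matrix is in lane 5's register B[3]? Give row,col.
11,1

L=5=>grp=5>>2=1, tig=5&3=1
[3]=>row 1·2+1+8=11  col grp=1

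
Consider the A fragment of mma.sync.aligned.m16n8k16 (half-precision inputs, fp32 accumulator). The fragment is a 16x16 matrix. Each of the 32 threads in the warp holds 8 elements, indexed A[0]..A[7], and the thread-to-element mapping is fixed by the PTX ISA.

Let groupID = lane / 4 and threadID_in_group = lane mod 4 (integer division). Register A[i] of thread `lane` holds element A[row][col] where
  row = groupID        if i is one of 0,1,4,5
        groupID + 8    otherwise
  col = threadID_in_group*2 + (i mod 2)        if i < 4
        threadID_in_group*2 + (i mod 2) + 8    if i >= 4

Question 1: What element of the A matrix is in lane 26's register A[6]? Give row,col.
14,12

L=26→G=26>>2=6, T=26&3=2
[6]→row 6+8=14  col 2·2+0+8=12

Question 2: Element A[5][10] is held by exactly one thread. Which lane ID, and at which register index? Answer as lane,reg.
r: 5->gid=5,r8=0  c: 10->c8=1,tid=1,i&1=0
L=5*4+1=21  i=1*4+0*2+0=4

21,4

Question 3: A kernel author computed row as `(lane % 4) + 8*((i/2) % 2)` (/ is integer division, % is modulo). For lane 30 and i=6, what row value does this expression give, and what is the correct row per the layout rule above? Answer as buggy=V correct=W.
buggy=10 correct=15

`(lane % 4) + 8*((i/2) % 2)`[30,6]=>10
L=30=>grp=30>>2=7, tig=30&3=2
[6]=>row 7+8=15  col 2·2+0+8=12
row: 10 vs 15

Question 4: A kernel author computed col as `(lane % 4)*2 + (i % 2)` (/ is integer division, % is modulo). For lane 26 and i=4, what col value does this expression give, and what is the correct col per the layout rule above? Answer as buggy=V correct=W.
buggy=4 correct=12

`(lane % 4)*2 + (i % 2)`[26,4]⇒4
26: gr=6,th=2
[4] (6+0,2*2+0+8) = (6,12)
col: 4 vs 12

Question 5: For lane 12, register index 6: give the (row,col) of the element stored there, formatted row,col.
11,8

12: grp=3,tig=0
[6] (3+8,0*2+0+8) = (11,8)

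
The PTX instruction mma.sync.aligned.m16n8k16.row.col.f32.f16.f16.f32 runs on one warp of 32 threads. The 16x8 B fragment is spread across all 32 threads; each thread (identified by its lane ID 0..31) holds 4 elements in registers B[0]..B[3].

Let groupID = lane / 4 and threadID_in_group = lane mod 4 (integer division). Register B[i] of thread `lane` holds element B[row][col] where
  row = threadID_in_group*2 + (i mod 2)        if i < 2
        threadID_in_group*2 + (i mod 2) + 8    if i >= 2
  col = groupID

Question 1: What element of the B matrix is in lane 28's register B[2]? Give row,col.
L=28⇒gr=28>>2=7, th=28&3=0
[2]⇒row 0·2+0+8=8  col gr=7

8,7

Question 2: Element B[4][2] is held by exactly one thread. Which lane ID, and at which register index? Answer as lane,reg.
c=2→G=2  r=4→rhi=0,T=2,p=0
L=2*4+2=10  i=0*2+0=0

10,0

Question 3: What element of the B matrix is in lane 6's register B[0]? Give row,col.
L=6=>grp=6>>2=1, tig=6&3=2
[0]=>row 2·2+0+0=4  col grp=1

4,1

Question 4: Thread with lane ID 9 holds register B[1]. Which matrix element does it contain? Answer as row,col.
lane 9->9/4=2, 9 mod 4=1
i=1  r:2·1+1+0->3  c:2

3,2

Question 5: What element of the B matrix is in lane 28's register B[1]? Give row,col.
1,7

lane 28->28/4=7, 28 mod 4=0
i=1  r:2·0+1+0->1  c:7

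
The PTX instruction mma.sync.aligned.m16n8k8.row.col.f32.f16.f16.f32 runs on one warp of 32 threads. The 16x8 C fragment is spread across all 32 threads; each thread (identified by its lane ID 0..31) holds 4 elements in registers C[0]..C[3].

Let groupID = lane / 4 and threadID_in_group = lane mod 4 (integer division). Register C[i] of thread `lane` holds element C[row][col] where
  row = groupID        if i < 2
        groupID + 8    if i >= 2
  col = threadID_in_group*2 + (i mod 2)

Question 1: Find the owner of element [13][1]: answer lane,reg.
20,3

r=13->g=5,rb=1  c=1->t=0,b0=1
L=5*4+0=20  i=1*2+1=3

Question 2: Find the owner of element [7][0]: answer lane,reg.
r=7→G=7,rhi=0  c=0→T=0,p=0
L=7*4+0=28  i=0*2+0=0

28,0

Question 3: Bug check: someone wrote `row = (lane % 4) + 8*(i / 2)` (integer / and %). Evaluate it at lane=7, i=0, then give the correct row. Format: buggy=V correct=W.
`(lane % 4) + 8*(i / 2)`[7,0]→3
lane 7→7/4=1, 7 mod 4=3
i=0  r:1+0→1  c:2·3+0→6
row: 3 vs 1

buggy=3 correct=1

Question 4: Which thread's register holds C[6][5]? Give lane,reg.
26,1

r=6→G=6,rhi=0  c=5→T=2,p=1
L=6*4+2=26  i=0*2+1=1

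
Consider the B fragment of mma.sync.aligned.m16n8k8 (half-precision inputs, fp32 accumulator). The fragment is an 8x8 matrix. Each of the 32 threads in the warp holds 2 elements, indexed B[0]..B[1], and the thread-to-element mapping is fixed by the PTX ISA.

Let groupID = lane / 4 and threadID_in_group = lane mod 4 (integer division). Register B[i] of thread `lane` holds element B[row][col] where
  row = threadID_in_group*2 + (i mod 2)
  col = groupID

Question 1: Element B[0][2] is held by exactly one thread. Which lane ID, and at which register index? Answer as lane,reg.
8,0

c: 2->gid=2  r: 0->tid=0,i&1=0
L=2*4+0=8  i=0=0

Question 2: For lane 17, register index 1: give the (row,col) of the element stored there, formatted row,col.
3,4

L=17→G=17>>2=4, T=17&3=1
[1]→row 1·2+1=3  col G=4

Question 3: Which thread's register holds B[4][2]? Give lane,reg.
10,0

c=2→G=2  r=4→T=2,p=0
L=2*4+2=10  i=0=0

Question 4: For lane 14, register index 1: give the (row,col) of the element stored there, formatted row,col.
14: gr=3,th=2
[1] (2*2+1,3) = (5,3)

5,3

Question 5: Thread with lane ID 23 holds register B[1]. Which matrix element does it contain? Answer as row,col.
7,5

lane 23: gid=5 (23/4), tid=3 (23%4)
i=1: r=3*2+1=7, c=gid=5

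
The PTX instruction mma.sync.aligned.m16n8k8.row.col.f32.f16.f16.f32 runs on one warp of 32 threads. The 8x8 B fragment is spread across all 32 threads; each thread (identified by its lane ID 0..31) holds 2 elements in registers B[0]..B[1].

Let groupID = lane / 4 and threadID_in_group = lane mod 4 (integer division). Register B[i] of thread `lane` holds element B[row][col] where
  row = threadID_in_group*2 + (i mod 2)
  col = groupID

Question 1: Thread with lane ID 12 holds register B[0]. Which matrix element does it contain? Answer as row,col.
0,3

lane 12→12/4=3, 12 mod 4=0
i=0  r:2·0+0→0  c:3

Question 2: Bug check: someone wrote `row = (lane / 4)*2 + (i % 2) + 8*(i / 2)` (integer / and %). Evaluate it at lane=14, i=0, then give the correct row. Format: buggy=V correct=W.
`(lane / 4)*2 + (i % 2) + 8*(i / 2)`[14,0]⇒6
lane 14: gr=3 (14/4), th=2 (14%4)
i=0: r=2*2+0=4, c=gr=3
row: 6 vs 4

buggy=6 correct=4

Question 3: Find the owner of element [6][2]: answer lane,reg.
11,0

c: 2->gid=2  r: 6->tid=3,i&1=0
L=2*4+3=11  i=0=0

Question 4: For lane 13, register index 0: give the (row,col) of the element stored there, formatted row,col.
13: g=3,t=1
[0] (1*2+0,3) = (2,3)

2,3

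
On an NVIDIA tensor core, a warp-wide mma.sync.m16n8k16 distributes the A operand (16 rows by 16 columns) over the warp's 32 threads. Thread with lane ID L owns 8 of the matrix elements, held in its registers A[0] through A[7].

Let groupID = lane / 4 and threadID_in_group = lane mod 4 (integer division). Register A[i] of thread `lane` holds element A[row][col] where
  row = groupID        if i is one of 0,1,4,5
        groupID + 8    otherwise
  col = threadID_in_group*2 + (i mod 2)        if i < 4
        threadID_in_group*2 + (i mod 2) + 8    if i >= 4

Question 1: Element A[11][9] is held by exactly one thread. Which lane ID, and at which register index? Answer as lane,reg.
r: 11->gid=3,r8=1  c: 9->c8=1,tid=0,i&1=1
L=3*4+0=12  i=1*4+1*2+1=7

12,7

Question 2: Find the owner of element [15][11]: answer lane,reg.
r:15=>grp=7,rB=1  c:11=>cB=1,tig=1,lo=1
L=7*4+1=29  i=1*4+1*2+1=7

29,7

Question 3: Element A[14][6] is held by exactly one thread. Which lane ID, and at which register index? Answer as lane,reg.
r=14→G=6,rhi=1  c=6→chi=0,T=3,p=0
L=6*4+3=27  i=0*4+1*2+0=2

27,2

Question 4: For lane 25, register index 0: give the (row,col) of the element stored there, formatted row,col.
lane 25: G=6 (25/4), T=1 (25%4)
i=0: r=6+0=6, c=1*2+0+0=2

6,2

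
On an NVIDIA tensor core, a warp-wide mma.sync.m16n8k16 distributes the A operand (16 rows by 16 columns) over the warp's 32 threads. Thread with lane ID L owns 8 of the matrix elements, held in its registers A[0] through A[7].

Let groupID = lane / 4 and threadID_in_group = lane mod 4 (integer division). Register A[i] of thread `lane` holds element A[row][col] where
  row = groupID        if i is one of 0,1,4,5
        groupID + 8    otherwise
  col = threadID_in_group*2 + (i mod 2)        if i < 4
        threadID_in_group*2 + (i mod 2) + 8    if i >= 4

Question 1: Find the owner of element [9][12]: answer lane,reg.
r: 9->gid=1,r8=1  c: 12->c8=1,tid=2,i&1=0
L=1*4+2=6  i=1*4+1*2+0=6

6,6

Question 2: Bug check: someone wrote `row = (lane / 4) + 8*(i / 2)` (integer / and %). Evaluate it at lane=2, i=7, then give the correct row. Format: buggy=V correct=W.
`(lane / 4) + 8*(i / 2)`[2,7]⇒24
2: gr=0,th=2
[7] (0+8,2*2+1+8) = (8,13)
row: 24 vs 8

buggy=24 correct=8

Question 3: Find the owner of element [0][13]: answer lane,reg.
r=0->g=0,rb=0  c=13->cb=1,t=2,b0=1
L=0*4+2=2  i=1*4+0*2+1=5

2,5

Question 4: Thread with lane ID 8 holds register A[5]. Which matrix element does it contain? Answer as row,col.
lane 8: gid=2 (8/4), tid=0 (8%4)
i=5: r=2+0=2, c=0*2+1+8=9

2,9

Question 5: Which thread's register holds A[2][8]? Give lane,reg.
r=2⇒gr=2,Rb=0  c=8⇒Cb=1,th=0,odd=0
L=2*4+0=8  i=1*4+0*2+0=4

8,4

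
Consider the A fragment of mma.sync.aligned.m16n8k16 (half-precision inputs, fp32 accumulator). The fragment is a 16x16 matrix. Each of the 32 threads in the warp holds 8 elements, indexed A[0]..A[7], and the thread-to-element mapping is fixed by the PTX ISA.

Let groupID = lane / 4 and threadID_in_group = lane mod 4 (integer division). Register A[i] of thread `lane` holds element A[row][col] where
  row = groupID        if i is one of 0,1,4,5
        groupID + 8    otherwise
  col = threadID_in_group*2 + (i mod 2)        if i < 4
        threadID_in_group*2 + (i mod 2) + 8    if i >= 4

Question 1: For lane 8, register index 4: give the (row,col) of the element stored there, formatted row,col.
lane 8: g=2 (8/4), t=0 (8%4)
i=4: r=2+0=2, c=0*2+0+8=8

2,8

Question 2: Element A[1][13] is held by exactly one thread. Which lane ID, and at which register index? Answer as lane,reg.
r=1⇒gr=1,Rb=0  c=13⇒Cb=1,th=2,odd=1
L=1*4+2=6  i=1*4+0*2+1=5

6,5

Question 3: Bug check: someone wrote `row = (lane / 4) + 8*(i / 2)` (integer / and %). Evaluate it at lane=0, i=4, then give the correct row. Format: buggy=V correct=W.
`(lane / 4) + 8*(i / 2)`[0,4]->16
lane 0: g=0 (0/4), t=0 (0%4)
i=4: r=0+0=0, c=0*2+0+8=8
row: 16 vs 0

buggy=16 correct=0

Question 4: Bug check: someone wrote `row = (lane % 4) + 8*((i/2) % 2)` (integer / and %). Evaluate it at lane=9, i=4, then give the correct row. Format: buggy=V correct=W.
`(lane % 4) + 8*((i/2) % 2)`[9,4]->1
lane 9->9/4=2, 9 mod 4=1
i=4  r:2+0->2  c:2·1+0+8->10
row: 1 vs 2

buggy=1 correct=2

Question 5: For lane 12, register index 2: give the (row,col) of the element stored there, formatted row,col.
11,0

lane 12: grp=3 (12/4), tig=0 (12%4)
i=2: r=3+8=11, c=0*2+0+0=0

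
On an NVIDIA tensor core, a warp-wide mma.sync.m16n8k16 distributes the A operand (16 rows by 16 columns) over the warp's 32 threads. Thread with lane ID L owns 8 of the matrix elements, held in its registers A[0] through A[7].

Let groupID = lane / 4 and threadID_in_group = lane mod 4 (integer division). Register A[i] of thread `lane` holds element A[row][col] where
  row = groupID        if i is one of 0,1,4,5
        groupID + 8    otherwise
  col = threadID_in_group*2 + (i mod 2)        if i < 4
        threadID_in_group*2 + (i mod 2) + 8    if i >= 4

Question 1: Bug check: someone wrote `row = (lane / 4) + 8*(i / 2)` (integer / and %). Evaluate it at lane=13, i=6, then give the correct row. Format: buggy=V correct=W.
buggy=27 correct=11

`(lane / 4) + 8*(i / 2)`[13,6]=>27
lane 13=>13/4=3, 13 mod 4=1
i=6  r:3+8=>11  c:2·1+0+8=>10
row: 27 vs 11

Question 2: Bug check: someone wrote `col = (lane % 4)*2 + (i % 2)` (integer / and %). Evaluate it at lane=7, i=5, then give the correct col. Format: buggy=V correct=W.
`(lane % 4)*2 + (i % 2)`[7,5]→7
lane 7: G=1 (7/4), T=3 (7%4)
i=5: r=1+0=1, c=3*2+1+8=15
col: 7 vs 15

buggy=7 correct=15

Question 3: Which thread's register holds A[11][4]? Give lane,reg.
14,2

r=11→G=3,rhi=1  c=4→chi=0,T=2,p=0
L=3*4+2=14  i=0*4+1*2+0=2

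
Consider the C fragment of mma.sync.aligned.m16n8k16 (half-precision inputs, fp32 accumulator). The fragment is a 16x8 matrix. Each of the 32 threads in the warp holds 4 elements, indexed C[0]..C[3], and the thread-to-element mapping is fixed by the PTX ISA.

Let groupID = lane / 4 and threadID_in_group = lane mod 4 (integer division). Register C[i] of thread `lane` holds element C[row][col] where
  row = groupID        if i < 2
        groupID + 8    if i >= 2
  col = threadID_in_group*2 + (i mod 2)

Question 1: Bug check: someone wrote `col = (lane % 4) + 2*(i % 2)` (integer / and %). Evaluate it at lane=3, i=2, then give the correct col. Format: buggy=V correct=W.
buggy=3 correct=6

`(lane % 4) + 2*(i % 2)`[3,2]=>3
3: grp=0,tig=3
[2] (0+8,3*2+0) = (8,6)
col: 3 vs 6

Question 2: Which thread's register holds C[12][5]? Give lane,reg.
18,3

r=12⇒gr=4,Rb=1  c=5⇒th=2,odd=1
L=4*4+2=18  i=1*2+1=3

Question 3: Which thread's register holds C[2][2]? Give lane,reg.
9,0

r:2=>grp=2,rB=0  c:2=>tig=1,lo=0
L=2*4+1=9  i=0*2+0=0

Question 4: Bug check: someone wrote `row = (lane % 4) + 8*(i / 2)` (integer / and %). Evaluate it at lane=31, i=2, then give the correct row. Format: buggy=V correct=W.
buggy=11 correct=15

`(lane % 4) + 8*(i / 2)`[31,2]⇒11
lane 31: gr=7 (31/4), th=3 (31%4)
i=2: r=7+8=15, c=3*2+0=6
row: 11 vs 15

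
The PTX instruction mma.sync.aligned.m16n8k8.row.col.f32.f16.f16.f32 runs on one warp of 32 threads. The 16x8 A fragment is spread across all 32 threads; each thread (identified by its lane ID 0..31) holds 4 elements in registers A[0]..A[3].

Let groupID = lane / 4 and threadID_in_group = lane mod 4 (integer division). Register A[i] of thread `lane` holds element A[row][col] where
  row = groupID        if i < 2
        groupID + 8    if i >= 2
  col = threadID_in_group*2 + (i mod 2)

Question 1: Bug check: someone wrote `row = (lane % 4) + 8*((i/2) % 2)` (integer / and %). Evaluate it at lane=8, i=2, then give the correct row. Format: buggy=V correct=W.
buggy=8 correct=10

`(lane % 4) + 8*((i/2) % 2)`[8,2]→8
L=8→G=8>>2=2, T=8&3=0
[2]→row 2+8=10  col 0·2+0=0
row: 8 vs 10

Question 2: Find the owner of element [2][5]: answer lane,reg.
r=2->g=2,rb=0  c=5->t=2,b0=1
L=2*4+2=10  i=0*2+1=1

10,1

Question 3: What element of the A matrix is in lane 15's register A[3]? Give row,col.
lane 15: G=3 (15/4), T=3 (15%4)
i=3: r=3+8=11, c=3*2+1=7

11,7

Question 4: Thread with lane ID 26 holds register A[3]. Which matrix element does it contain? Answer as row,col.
26: gr=6,th=2
[3] (6+8,2*2+1) = (14,5)

14,5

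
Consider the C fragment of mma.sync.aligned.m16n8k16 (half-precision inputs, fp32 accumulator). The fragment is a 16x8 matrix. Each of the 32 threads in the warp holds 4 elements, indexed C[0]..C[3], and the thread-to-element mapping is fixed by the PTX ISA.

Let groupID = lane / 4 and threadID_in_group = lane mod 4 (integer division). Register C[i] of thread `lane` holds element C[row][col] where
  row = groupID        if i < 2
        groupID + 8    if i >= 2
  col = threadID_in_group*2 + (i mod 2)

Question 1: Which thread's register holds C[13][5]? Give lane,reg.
22,3

r:13=>grp=5,rB=1  c:5=>tig=2,lo=1
L=5*4+2=22  i=1*2+1=3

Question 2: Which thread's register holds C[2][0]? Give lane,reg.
8,0

r=2⇒gr=2,Rb=0  c=0⇒th=0,odd=0
L=2*4+0=8  i=0*2+0=0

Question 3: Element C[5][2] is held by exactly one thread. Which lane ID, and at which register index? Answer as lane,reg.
21,0

r=5->g=5,rb=0  c=2->t=1,b0=0
L=5*4+1=21  i=0*2+0=0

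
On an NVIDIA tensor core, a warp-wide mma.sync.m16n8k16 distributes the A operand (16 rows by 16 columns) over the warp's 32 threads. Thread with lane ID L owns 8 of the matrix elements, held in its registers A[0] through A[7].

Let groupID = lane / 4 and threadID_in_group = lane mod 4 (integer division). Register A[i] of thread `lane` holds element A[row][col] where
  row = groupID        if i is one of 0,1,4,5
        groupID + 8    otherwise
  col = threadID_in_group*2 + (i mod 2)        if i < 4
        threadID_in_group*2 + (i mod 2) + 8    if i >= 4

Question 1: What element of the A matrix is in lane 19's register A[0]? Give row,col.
19: gr=4,th=3
[0] (4+0,3*2+0+0) = (4,6)

4,6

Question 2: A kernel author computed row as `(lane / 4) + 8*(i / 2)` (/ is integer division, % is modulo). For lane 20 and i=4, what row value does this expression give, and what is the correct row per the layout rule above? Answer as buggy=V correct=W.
`(lane / 4) + 8*(i / 2)`[20,4]->21
L=20->g=20>>2=5, t=20&3=0
[4]->row 5+0=5  col 0·2+0+8=8
row: 21 vs 5

buggy=21 correct=5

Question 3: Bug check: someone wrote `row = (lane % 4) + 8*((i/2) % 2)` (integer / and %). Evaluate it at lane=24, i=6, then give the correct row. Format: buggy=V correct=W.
buggy=8 correct=14

`(lane % 4) + 8*((i/2) % 2)`[24,6]->8
L=24->g=24>>2=6, t=24&3=0
[6]->row 6+8=14  col 0·2+0+8=8
row: 8 vs 14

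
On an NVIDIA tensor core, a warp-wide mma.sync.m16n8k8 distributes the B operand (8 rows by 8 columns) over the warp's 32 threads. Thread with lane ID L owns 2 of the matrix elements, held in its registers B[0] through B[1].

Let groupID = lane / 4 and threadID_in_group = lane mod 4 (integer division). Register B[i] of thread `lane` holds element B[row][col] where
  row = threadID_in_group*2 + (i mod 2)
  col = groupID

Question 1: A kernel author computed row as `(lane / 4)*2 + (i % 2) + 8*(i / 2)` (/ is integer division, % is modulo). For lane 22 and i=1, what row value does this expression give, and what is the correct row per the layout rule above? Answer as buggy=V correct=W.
buggy=11 correct=5

`(lane / 4)*2 + (i % 2) + 8*(i / 2)`[22,1]->11
lane 22: gid=5 (22/4), tid=2 (22%4)
i=1: r=2*2+1=5, c=gid=5
row: 11 vs 5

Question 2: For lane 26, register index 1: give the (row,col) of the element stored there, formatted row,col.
5,6

L=26->gid=26>>2=6, tid=26&3=2
[1]->row 2·2+1=5  col gid=6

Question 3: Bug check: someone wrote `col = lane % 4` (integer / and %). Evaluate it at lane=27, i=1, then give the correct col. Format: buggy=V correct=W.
`lane % 4`[27,1]→3
lane 27→27/4=6, 27 mod 4=3
i=1  r:2·3+1→7  c:6
col: 3 vs 6

buggy=3 correct=6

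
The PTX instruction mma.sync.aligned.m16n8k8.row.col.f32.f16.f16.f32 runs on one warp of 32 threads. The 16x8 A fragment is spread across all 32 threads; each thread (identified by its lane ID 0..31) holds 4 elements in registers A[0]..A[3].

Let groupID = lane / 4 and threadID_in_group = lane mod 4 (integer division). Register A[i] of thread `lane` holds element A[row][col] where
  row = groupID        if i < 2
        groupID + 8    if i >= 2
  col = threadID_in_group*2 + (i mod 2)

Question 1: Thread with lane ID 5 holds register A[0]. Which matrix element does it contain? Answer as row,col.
lane 5: gid=1 (5/4), tid=1 (5%4)
i=0: r=1+0=1, c=1*2+0=2

1,2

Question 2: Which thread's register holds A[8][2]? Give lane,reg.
r: 8->gid=0,r8=1  c: 2->tid=1,i&1=0
L=0*4+1=1  i=1*2+0=2

1,2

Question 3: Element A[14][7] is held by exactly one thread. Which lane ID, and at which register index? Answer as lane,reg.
27,3

r=14→G=6,rhi=1  c=7→T=3,p=1
L=6*4+3=27  i=1*2+1=3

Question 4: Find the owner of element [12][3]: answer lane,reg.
r:12=>grp=4,rB=1  c:3=>tig=1,lo=1
L=4*4+1=17  i=1*2+1=3

17,3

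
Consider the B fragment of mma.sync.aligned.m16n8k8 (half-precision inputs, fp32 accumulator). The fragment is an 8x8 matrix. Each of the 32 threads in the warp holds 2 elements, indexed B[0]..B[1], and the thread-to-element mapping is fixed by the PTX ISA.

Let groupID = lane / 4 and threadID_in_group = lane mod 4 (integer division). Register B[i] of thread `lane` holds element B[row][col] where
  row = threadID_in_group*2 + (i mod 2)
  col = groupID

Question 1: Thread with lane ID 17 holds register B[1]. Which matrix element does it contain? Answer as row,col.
3,4

17: gr=4,th=1
[1] (1*2+1,4) = (3,4)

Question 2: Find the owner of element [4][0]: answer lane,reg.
c:0=>grp=0  r:4=>tig=2,lo=0
L=0*4+2=2  i=0=0

2,0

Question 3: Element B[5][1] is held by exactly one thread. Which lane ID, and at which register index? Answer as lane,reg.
6,1

c: 1->gid=1  r: 5->tid=2,i&1=1
L=1*4+2=6  i=1=1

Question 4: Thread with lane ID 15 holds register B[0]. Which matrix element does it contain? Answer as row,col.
lane 15→15/4=3, 15 mod 4=3
i=0  r:2·3+0→6  c:3

6,3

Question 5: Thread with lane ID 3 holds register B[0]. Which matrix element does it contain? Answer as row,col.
6,0

lane 3->3/4=0, 3 mod 4=3
i=0  r:2·3+0->6  c:0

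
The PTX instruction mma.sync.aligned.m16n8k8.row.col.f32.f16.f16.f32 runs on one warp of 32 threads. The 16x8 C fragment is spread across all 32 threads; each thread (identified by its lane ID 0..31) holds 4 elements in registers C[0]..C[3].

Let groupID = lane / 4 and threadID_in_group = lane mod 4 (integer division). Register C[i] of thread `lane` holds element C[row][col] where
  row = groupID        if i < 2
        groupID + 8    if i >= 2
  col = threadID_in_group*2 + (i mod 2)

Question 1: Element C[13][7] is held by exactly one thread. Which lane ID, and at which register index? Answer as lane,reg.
23,3

r=13->g=5,rb=1  c=7->t=3,b0=1
L=5*4+3=23  i=1*2+1=3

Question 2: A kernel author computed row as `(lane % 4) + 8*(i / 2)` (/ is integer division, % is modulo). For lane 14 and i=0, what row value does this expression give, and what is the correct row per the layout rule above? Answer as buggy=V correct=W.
`(lane % 4) + 8*(i / 2)`[14,0]->2
14: g=3,t=2
[0] (3+0,2*2+0) = (3,4)
row: 2 vs 3

buggy=2 correct=3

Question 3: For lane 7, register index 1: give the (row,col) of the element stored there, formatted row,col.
1,7

lane 7⇒7/4=1, 7 mod 4=3
i=1  r:1+0⇒1  c:2·3+1⇒7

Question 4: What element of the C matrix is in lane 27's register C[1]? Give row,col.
lane 27->27/4=6, 27 mod 4=3
i=1  r:6+0->6  c:2·3+1->7

6,7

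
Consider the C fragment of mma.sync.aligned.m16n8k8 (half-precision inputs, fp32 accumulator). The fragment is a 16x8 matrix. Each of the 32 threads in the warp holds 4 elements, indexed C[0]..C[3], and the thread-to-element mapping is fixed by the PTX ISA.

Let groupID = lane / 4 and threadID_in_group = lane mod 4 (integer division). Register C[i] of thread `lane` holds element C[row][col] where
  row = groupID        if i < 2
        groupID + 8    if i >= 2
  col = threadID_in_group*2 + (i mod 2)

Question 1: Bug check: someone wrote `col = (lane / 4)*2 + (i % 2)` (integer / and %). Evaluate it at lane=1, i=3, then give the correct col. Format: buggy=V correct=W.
`(lane / 4)*2 + (i % 2)`[1,3]=>1
L=1=>grp=1>>2=0, tig=1&3=1
[3]=>row 0+8=8  col 1·2+1=3
col: 1 vs 3

buggy=1 correct=3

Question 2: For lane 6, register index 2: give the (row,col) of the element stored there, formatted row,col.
lane 6→6/4=1, 6 mod 4=2
i=2  r:1+8→9  c:2·2+0→4

9,4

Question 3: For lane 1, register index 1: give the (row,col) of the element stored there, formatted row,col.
0,3

lane 1->1/4=0, 1 mod 4=1
i=1  r:0+0->0  c:2·1+1->3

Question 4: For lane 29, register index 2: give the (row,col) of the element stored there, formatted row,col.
L=29→G=29>>2=7, T=29&3=1
[2]→row 7+8=15  col 1·2+0=2

15,2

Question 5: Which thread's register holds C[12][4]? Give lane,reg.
r: 12->gid=4,r8=1  c: 4->tid=2,i&1=0
L=4*4+2=18  i=1*2+0=2

18,2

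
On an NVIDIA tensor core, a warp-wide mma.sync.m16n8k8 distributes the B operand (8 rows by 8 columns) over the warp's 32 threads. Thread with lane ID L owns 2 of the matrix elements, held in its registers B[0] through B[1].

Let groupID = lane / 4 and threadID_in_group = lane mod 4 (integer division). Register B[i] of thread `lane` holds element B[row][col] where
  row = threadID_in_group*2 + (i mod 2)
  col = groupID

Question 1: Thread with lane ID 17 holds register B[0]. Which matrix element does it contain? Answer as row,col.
lane 17->17/4=4, 17 mod 4=1
i=0  r:2·1+0->2  c:4

2,4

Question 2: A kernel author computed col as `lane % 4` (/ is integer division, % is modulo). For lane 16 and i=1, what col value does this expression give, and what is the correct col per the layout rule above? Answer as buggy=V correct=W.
`lane % 4`[16,1]⇒0
16: gr=4,th=0
[1] (0*2+1,4) = (1,4)
col: 0 vs 4

buggy=0 correct=4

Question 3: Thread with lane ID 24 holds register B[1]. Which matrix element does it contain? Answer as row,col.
1,6

lane 24: grp=6 (24/4), tig=0 (24%4)
i=1: r=0*2+1=1, c=grp=6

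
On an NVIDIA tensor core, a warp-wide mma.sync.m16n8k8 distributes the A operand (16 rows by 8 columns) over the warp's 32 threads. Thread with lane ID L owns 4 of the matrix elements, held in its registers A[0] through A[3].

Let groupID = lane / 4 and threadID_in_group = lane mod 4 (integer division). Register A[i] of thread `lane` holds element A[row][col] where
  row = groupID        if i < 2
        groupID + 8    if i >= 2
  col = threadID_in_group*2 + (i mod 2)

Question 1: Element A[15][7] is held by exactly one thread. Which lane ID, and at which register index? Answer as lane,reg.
r:15=>grp=7,rB=1  c:7=>tig=3,lo=1
L=7*4+3=31  i=1*2+1=3

31,3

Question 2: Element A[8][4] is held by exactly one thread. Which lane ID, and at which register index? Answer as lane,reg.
r:8=>grp=0,rB=1  c:4=>tig=2,lo=0
L=0*4+2=2  i=1*2+0=2

2,2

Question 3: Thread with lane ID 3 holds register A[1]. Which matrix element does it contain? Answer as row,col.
lane 3→3/4=0, 3 mod 4=3
i=1  r:0+0→0  c:2·3+1→7

0,7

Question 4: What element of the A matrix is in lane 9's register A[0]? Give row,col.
2,2

L=9=>grp=9>>2=2, tig=9&3=1
[0]=>row 2+0=2  col 1·2+0=2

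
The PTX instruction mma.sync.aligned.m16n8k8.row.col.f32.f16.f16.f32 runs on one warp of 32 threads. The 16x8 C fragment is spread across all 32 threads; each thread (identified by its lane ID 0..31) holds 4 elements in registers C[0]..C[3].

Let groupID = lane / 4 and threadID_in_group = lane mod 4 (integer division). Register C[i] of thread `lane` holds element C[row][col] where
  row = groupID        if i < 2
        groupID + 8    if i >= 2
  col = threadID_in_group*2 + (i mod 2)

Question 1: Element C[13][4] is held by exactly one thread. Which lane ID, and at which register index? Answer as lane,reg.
r=13->g=5,rb=1  c=4->t=2,b0=0
L=5*4+2=22  i=1*2+0=2

22,2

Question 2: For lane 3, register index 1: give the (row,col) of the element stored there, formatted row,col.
lane 3: G=0 (3/4), T=3 (3%4)
i=1: r=0+0=0, c=3*2+1=7

0,7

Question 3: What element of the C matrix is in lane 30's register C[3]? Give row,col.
15,5

lane 30: g=7 (30/4), t=2 (30%4)
i=3: r=7+8=15, c=2*2+1=5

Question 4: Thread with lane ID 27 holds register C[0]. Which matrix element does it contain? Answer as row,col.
L=27->gid=27>>2=6, tid=27&3=3
[0]->row 6+0=6  col 3·2+0=6

6,6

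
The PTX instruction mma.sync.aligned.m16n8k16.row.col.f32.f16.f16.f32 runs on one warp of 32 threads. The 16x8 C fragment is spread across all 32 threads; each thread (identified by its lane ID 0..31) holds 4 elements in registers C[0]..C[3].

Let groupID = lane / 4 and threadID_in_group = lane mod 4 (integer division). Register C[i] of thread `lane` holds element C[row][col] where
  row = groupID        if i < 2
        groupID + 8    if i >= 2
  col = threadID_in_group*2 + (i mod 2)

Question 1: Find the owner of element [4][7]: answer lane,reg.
r:4=>grp=4,rB=0  c:7=>tig=3,lo=1
L=4*4+3=19  i=0*2+1=1

19,1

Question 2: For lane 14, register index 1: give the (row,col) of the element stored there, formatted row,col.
lane 14: g=3 (14/4), t=2 (14%4)
i=1: r=3+0=3, c=2*2+1=5

3,5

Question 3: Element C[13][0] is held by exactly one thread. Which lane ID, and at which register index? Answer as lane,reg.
r=13->g=5,rb=1  c=0->t=0,b0=0
L=5*4+0=20  i=1*2+0=2

20,2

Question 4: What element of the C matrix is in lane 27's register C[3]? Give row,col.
14,7

27: gid=6,tid=3
[3] (6+8,3*2+1) = (14,7)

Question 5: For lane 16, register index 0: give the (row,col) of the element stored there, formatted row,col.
4,0

lane 16=>16/4=4, 16 mod 4=0
i=0  r:4+0=>4  c:2·0+0=>0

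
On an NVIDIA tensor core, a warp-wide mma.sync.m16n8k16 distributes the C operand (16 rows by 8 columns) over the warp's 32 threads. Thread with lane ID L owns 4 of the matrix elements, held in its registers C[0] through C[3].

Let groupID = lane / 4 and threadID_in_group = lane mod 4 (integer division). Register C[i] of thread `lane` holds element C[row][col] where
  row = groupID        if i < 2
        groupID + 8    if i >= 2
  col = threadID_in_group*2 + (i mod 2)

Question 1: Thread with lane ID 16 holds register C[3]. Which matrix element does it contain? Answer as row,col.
12,1

lane 16: g=4 (16/4), t=0 (16%4)
i=3: r=4+8=12, c=0*2+1=1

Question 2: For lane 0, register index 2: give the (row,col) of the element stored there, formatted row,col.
0: gr=0,th=0
[2] (0+8,0*2+0) = (8,0)

8,0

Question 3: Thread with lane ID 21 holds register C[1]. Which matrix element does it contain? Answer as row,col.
lane 21: grp=5 (21/4), tig=1 (21%4)
i=1: r=5+0=5, c=1*2+1=3

5,3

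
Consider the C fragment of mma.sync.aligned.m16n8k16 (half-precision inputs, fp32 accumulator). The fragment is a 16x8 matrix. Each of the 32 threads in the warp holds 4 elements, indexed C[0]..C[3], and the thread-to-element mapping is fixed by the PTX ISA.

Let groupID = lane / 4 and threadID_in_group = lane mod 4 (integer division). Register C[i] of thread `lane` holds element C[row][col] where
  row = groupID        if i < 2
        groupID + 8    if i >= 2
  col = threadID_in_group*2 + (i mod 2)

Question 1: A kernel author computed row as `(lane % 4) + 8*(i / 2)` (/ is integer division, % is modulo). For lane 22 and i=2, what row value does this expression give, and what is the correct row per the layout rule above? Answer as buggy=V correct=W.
`(lane % 4) + 8*(i / 2)`[22,2]=>10
L=22=>grp=22>>2=5, tig=22&3=2
[2]=>row 5+8=13  col 2·2+0=4
row: 10 vs 13

buggy=10 correct=13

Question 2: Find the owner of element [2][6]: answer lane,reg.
11,0

r=2⇒gr=2,Rb=0  c=6⇒th=3,odd=0
L=2*4+3=11  i=0*2+0=0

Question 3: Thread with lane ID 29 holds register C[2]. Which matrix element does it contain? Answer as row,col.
15,2

L=29=>grp=29>>2=7, tig=29&3=1
[2]=>row 7+8=15  col 1·2+0=2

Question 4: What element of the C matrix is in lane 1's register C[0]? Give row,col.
0,2

lane 1: grp=0 (1/4), tig=1 (1%4)
i=0: r=0+0=0, c=1*2+0=2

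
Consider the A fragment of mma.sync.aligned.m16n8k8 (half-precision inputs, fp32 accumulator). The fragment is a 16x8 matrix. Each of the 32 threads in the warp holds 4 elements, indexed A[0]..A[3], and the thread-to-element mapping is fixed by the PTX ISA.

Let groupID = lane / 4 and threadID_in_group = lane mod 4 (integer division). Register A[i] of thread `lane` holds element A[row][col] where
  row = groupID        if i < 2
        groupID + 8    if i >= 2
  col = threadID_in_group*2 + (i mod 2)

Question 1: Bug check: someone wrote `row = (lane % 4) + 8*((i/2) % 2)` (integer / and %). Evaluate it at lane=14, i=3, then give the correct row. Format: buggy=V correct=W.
`(lane % 4) + 8*((i/2) % 2)`[14,3]⇒10
lane 14⇒14/4=3, 14 mod 4=2
i=3  r:3+8⇒11  c:2·2+1⇒5
row: 10 vs 11

buggy=10 correct=11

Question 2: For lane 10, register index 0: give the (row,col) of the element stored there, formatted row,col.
lane 10⇒10/4=2, 10 mod 4=2
i=0  r:2+0⇒2  c:2·2+0⇒4

2,4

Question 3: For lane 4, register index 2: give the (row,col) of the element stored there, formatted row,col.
9,0

4: grp=1,tig=0
[2] (1+8,0*2+0) = (9,0)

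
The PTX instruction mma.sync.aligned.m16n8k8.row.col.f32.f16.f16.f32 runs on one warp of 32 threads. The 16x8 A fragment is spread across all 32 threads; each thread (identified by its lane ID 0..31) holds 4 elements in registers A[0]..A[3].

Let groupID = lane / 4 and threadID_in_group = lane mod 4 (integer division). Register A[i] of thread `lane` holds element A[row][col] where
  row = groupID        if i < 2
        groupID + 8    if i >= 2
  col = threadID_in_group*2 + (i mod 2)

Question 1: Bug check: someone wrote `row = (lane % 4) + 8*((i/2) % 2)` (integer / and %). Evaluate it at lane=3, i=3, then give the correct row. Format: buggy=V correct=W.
buggy=11 correct=8

`(lane % 4) + 8*((i/2) % 2)`[3,3]=>11
lane 3: grp=0 (3/4), tig=3 (3%4)
i=3: r=0+8=8, c=3*2+1=7
row: 11 vs 8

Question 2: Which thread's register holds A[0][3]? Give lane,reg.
r:0=>grp=0,rB=0  c:3=>tig=1,lo=1
L=0*4+1=1  i=0*2+1=1

1,1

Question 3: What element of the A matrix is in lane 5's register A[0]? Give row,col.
lane 5=>5/4=1, 5 mod 4=1
i=0  r:1+0=>1  c:2·1+0=>2

1,2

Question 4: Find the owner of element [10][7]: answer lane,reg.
r=10⇒gr=2,Rb=1  c=7⇒th=3,odd=1
L=2*4+3=11  i=1*2+1=3

11,3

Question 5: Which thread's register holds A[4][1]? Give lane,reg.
r=4->g=4,rb=0  c=1->t=0,b0=1
L=4*4+0=16  i=0*2+1=1

16,1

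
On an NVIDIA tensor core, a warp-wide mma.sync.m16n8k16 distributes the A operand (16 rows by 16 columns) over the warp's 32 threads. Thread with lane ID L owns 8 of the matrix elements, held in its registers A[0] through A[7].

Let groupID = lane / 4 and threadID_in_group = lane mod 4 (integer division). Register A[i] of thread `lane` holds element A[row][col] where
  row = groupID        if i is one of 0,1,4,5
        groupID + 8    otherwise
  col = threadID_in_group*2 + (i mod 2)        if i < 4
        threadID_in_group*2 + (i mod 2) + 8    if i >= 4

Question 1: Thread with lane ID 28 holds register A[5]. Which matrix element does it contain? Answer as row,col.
7,9

lane 28: gr=7 (28/4), th=0 (28%4)
i=5: r=7+0=7, c=0*2+1+8=9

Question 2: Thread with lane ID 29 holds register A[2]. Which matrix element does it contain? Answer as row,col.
15,2

29: gid=7,tid=1
[2] (7+8,1*2+0+0) = (15,2)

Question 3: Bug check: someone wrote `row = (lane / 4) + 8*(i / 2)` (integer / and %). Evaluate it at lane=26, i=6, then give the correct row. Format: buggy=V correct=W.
buggy=30 correct=14

`(lane / 4) + 8*(i / 2)`[26,6]⇒30
lane 26⇒26/4=6, 26 mod 4=2
i=6  r:6+8⇒14  c:2·2+0+8⇒12
row: 30 vs 14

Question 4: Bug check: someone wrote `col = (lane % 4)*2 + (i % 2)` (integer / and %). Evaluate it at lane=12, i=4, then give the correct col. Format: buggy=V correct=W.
`(lane % 4)*2 + (i % 2)`[12,4]->0
lane 12->12/4=3, 12 mod 4=0
i=4  r:3+0->3  c:2·0+0+8->8
col: 0 vs 8

buggy=0 correct=8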